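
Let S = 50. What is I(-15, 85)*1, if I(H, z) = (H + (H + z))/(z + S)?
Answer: 11/27 ≈ 0.40741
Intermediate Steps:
I(H, z) = (z + 2*H)/(50 + z) (I(H, z) = (H + (H + z))/(z + 50) = (z + 2*H)/(50 + z))
I(-15, 85)*1 = ((85 + 2*(-15))/(50 + 85))*1 = ((85 - 30)/135)*1 = ((1/135)*55)*1 = (11/27)*1 = 11/27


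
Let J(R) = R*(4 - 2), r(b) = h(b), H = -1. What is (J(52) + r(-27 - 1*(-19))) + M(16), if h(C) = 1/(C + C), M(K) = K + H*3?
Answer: 1871/16 ≈ 116.94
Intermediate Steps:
M(K) = -3 + K (M(K) = K - 1*3 = K - 3 = -3 + K)
h(C) = 1/(2*C)
r(b) = 1/(2*b)
J(R) = 2*R (J(R) = R*2 = 2*R)
(J(52) + r(-27 - 1*(-19))) + M(16) = (2*52 + 1/(2*(-27 - 1*(-19)))) + (-3 + 16) = (104 + 1/(2*(-27 + 19))) + 13 = (104 + (½)/(-8)) + 13 = (104 + (½)*(-⅛)) + 13 = (104 - 1/16) + 13 = 1663/16 + 13 = 1871/16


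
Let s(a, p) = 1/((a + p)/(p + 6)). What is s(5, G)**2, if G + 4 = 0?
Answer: 4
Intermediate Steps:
G = -4 (G = -4 + 0 = -4)
s(a, p) = (6 + p)/(a + p) (s(a, p) = 1/((a + p)/(6 + p)) = (6 + p)/(a + p))
s(5, G)**2 = ((6 - 4)/(5 - 4))**2 = (2/1)**2 = (1*2)**2 = 2**2 = 4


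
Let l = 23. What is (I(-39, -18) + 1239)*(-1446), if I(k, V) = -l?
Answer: -1758336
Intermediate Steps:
I(k, V) = -23 (I(k, V) = -1*23 = -23)
(I(-39, -18) + 1239)*(-1446) = (-23 + 1239)*(-1446) = 1216*(-1446) = -1758336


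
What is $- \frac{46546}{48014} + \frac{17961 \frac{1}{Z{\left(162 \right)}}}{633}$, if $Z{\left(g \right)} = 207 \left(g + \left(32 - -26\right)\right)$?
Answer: $- \frac{223485130711}{230681822580} \approx -0.9688$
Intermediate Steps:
$Z{\left(g \right)} = 12006 + 207 g$ ($Z{\left(g \right)} = 207 \left(g + \left(32 + 26\right)\right) = 207 \left(g + 58\right) = 207 \left(58 + g\right) = 12006 + 207 g$)
$- \frac{46546}{48014} + \frac{17961 \frac{1}{Z{\left(162 \right)}}}{633} = - \frac{46546}{48014} + \frac{17961 \frac{1}{12006 + 207 \cdot 162}}{633} = \left(-46546\right) \frac{1}{48014} + \frac{17961}{12006 + 33534} \cdot \frac{1}{633} = - \frac{23273}{24007} + \frac{17961}{45540} \cdot \frac{1}{633} = - \frac{23273}{24007} + 17961 \cdot \frac{1}{45540} \cdot \frac{1}{633} = - \frac{23273}{24007} + \frac{5987}{15180} \cdot \frac{1}{633} = - \frac{23273}{24007} + \frac{5987}{9608940} = - \frac{223485130711}{230681822580}$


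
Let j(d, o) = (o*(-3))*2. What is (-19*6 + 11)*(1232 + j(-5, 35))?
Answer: -105266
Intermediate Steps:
j(d, o) = -6*o (j(d, o) = -3*o*2 = -6*o)
(-19*6 + 11)*(1232 + j(-5, 35)) = (-19*6 + 11)*(1232 - 6*35) = (-114 + 11)*(1232 - 210) = -103*1022 = -105266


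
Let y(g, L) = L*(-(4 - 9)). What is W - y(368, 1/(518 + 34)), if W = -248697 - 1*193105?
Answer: -243874709/552 ≈ -4.4180e+5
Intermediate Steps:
y(g, L) = 5*L (y(g, L) = L*(-1*(-5)) = L*5 = 5*L)
W = -441802 (W = -248697 - 193105 = -441802)
W - y(368, 1/(518 + 34)) = -441802 - 5/(518 + 34) = -441802 - 5/552 = -243874709/552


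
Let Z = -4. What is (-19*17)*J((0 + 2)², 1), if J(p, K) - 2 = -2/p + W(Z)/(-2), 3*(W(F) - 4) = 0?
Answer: 323/2 ≈ 161.50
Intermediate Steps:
W(F) = 4 (W(F) = 4 + (⅓)*0 = 4 + 0 = 4)
J(p, K) = -2/p (J(p, K) = 2 + (-2/p + 4/(-2)) = 2 + (-2/p + 4*(-½)) = 2 + (-2/p - 2) = 2 + (-2 - 2/p) = -2/p)
(-19*17)*J((0 + 2)², 1) = (-19*17)*(-2/(0 + 2)²) = -(-646)/(2²) = -(-646)/4 = -323*(-½) = 323/2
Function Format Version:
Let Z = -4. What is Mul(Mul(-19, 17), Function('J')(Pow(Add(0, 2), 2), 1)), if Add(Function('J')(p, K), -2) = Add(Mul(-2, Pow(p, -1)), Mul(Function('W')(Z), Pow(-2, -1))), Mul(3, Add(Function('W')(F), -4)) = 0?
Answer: Rational(323, 2) ≈ 161.50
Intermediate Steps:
Function('W')(F) = 4 (Function('W')(F) = Add(4, Mul(Rational(1, 3), 0)) = Add(4, 0) = 4)
Function('J')(p, K) = Mul(-2, Pow(p, -1)) (Function('J')(p, K) = Add(2, Add(Mul(-2, Pow(p, -1)), Mul(4, Pow(-2, -1)))) = Add(2, Add(Mul(-2, Pow(p, -1)), Mul(4, Rational(-1, 2)))) = Add(2, Add(Mul(-2, Pow(p, -1)), -2)) = Add(2, Add(-2, Mul(-2, Pow(p, -1)))) = Mul(-2, Pow(p, -1)))
Mul(Mul(-19, 17), Function('J')(Pow(Add(0, 2), 2), 1)) = Mul(Mul(-19, 17), Mul(-2, Pow(Pow(Add(0, 2), 2), -1))) = Mul(-323, Mul(-2, Pow(Pow(2, 2), -1))) = Mul(-323, Mul(-2, Pow(4, -1))) = Mul(-323, Mul(-2, Rational(1, 4))) = Mul(-323, Rational(-1, 2)) = Rational(323, 2)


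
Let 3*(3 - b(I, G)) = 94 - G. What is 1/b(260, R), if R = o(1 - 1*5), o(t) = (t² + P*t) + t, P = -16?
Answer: -⅓ ≈ -0.33333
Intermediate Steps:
o(t) = t² - 15*t (o(t) = (t² - 16*t) + t = t² - 15*t)
R = 76 (R = (1 - 1*5)*(-15 + (1 - 1*5)) = (1 - 5)*(-15 + (1 - 5)) = -4*(-15 - 4) = -4*(-19) = 76)
b(I, G) = -85/3 + G/3 (b(I, G) = 3 - (94 - G)/3 = 3 + (-94/3 + G/3) = -85/3 + G/3)
1/b(260, R) = 1/(-85/3 + (⅓)*76) = 1/(-85/3 + 76/3) = 1/(-3) = -⅓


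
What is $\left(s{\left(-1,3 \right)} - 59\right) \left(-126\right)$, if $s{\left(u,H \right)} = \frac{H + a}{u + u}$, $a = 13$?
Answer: $8442$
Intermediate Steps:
$s{\left(u,H \right)} = \frac{13 + H}{2 u}$ ($s{\left(u,H \right)} = \frac{H + 13}{u + u} = \frac{13 + H}{2 u}$)
$\left(s{\left(-1,3 \right)} - 59\right) \left(-126\right) = \left(\frac{13 + 3}{2 \left(-1\right)} - 59\right) \left(-126\right) = \left(\frac{1}{2} \left(-1\right) 16 - 59\right) \left(-126\right) = \left(-8 - 59\right) \left(-126\right) = \left(-67\right) \left(-126\right) = 8442$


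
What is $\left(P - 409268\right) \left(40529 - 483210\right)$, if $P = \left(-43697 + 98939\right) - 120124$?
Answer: $209897196150$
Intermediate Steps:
$P = -64882$ ($P = 55242 - 120124 = -64882$)
$\left(P - 409268\right) \left(40529 - 483210\right) = \left(-64882 - 409268\right) \left(40529 - 483210\right) = \left(-474150\right) \left(-442681\right) = 209897196150$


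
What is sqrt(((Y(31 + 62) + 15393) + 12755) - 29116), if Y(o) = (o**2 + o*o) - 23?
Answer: sqrt(16307) ≈ 127.70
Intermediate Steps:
Y(o) = -23 + 2*o**2 (Y(o) = (o**2 + o**2) - 23 = 2*o**2 - 23 = -23 + 2*o**2)
sqrt(((Y(31 + 62) + 15393) + 12755) - 29116) = sqrt((((-23 + 2*(31 + 62)**2) + 15393) + 12755) - 29116) = sqrt((((-23 + 2*93**2) + 15393) + 12755) - 29116) = sqrt((((-23 + 2*8649) + 15393) + 12755) - 29116) = sqrt((((-23 + 17298) + 15393) + 12755) - 29116) = sqrt(((17275 + 15393) + 12755) - 29116) = sqrt((32668 + 12755) - 29116) = sqrt(45423 - 29116) = sqrt(16307)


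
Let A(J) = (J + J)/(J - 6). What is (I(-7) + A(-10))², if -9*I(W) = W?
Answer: 5329/1296 ≈ 4.1119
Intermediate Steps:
A(J) = 2*J/(-6 + J) (A(J) = (2*J)/(-6 + J) = 2*J/(-6 + J))
I(W) = -W/9
(I(-7) + A(-10))² = (-⅑*(-7) + 2*(-10)/(-6 - 10))² = (7/9 + 2*(-10)/(-16))² = (7/9 + 2*(-10)*(-1/16))² = (7/9 + 5/4)² = (73/36)² = 5329/1296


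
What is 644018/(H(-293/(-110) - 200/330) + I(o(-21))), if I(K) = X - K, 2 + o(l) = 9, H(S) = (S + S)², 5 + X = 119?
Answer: 8766695025/1687058 ≈ 5196.4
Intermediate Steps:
X = 114 (X = -5 + 119 = 114)
H(S) = 4*S² (H(S) = (2*S)² = 4*S²)
o(l) = 7 (o(l) = -2 + 9 = 7)
I(K) = 114 - K
644018/(H(-293/(-110) - 200/330) + I(o(-21))) = 644018/(4*(-293/(-110) - 200/330)² + (114 - 1*7)) = 644018/(4*(-293*(-1/110) - 200*1/330)² + (114 - 7)) = 644018/(4*(293/110 - 20/33)² + 107) = 644018/(4*(679/330)² + 107) = 644018/(4*(461041/108900) + 107) = 644018/(461041/27225 + 107) = 644018/(3374116/27225) = 644018*(27225/3374116) = 8766695025/1687058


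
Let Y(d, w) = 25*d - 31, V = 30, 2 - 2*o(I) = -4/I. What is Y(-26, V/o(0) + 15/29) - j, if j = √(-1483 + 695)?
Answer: -681 - 2*I*√197 ≈ -681.0 - 28.071*I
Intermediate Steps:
o(I) = 1 + 2/I (o(I) = 1 - (-2)/I = 1 + 2/I)
Y(d, w) = -31 + 25*d
j = 2*I*√197 (j = √(-788) = 2*I*√197 ≈ 28.071*I)
Y(-26, V/o(0) + 15/29) - j = (-31 + 25*(-26)) - 2*I*√197 = (-31 - 650) - 2*I*√197 = -681 - 2*I*√197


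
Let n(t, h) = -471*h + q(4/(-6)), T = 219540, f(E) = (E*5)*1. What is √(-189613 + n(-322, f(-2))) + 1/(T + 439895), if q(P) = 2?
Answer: 1/659435 + I*√184901 ≈ 1.5164e-6 + 430.0*I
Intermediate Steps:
f(E) = 5*E (f(E) = (5*E)*1 = 5*E)
n(t, h) = 2 - 471*h (n(t, h) = -471*h + 2 = 2 - 471*h)
√(-189613 + n(-322, f(-2))) + 1/(T + 439895) = √(-189613 + (2 - 2355*(-2))) + 1/(219540 + 439895) = √(-189613 + (2 - 471*(-10))) + 1/659435 = √(-189613 + (2 + 4710)) + 1/659435 = √(-189613 + 4712) + 1/659435 = √(-184901) + 1/659435 = I*√184901 + 1/659435 = 1/659435 + I*√184901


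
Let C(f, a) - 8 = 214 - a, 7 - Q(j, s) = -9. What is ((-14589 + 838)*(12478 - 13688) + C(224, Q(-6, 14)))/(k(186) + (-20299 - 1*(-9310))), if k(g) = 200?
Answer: -16638916/10789 ≈ -1542.2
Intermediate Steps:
Q(j, s) = 16 (Q(j, s) = 7 - 1*(-9) = 7 + 9 = 16)
C(f, a) = 222 - a (C(f, a) = 8 + (214 - a) = 222 - a)
((-14589 + 838)*(12478 - 13688) + C(224, Q(-6, 14)))/(k(186) + (-20299 - 1*(-9310))) = ((-14589 + 838)*(12478 - 13688) + (222 - 1*16))/(200 + (-20299 - 1*(-9310))) = (-13751*(-1210) + (222 - 16))/(200 + (-20299 + 9310)) = (16638710 + 206)/(200 - 10989) = 16638916/(-10789) = 16638916*(-1/10789) = -16638916/10789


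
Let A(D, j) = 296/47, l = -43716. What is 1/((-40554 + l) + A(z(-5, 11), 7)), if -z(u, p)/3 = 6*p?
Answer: -47/3960394 ≈ -1.1868e-5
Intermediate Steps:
z(u, p) = -18*p
A(D, j) = 296/47 (A(D, j) = 296*(1/47) = 296/47)
1/((-40554 + l) + A(z(-5, 11), 7)) = 1/((-40554 - 43716) + 296/47) = 1/(-84270 + 296/47) = 1/(-3960394/47) = -47/3960394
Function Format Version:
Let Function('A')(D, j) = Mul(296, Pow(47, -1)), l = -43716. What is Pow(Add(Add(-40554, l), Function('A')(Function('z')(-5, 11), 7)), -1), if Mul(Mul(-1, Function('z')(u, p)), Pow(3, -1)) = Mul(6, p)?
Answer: Rational(-47, 3960394) ≈ -1.1868e-5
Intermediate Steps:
Function('z')(u, p) = Mul(-18, p) (Function('z')(u, p) = Mul(-3, Mul(6, p)) = Mul(-18, p))
Function('A')(D, j) = Rational(296, 47) (Function('A')(D, j) = Mul(296, Rational(1, 47)) = Rational(296, 47))
Pow(Add(Add(-40554, l), Function('A')(Function('z')(-5, 11), 7)), -1) = Pow(Add(Add(-40554, -43716), Rational(296, 47)), -1) = Pow(Add(-84270, Rational(296, 47)), -1) = Pow(Rational(-3960394, 47), -1) = Rational(-47, 3960394)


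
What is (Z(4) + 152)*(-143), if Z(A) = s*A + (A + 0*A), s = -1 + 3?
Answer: -23452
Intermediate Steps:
s = 2
Z(A) = 3*A (Z(A) = 2*A + (A + 0*A) = 2*A + (A + 0) = 2*A + A = 3*A)
(Z(4) + 152)*(-143) = (3*4 + 152)*(-143) = (12 + 152)*(-143) = 164*(-143) = -23452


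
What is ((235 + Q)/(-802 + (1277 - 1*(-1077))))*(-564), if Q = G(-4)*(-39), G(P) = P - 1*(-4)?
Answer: -33135/388 ≈ -85.400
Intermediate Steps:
G(P) = 4 + P (G(P) = P + 4 = 4 + P)
Q = 0 (Q = (4 - 4)*(-39) = 0*(-39) = 0)
((235 + Q)/(-802 + (1277 - 1*(-1077))))*(-564) = ((235 + 0)/(-802 + (1277 - 1*(-1077))))*(-564) = (235/(-802 + (1277 + 1077)))*(-564) = (235/(-802 + 2354))*(-564) = (235/1552)*(-564) = -33135/388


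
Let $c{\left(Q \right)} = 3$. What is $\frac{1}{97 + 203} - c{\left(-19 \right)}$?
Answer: $- \frac{899}{300} \approx -2.9967$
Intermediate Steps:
$\frac{1}{97 + 203} - c{\left(-19 \right)} = \frac{1}{97 + 203} - 3 = \frac{1}{300} - 3 = - \frac{899}{300}$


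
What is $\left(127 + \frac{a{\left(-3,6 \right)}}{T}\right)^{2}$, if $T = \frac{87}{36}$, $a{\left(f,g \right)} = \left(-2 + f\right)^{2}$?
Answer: $\frac{15864289}{841} \approx 18864.0$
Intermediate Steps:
$T = \frac{29}{12}$ ($T = 87 \cdot \frac{1}{36} = \frac{29}{12} \approx 2.4167$)
$\left(127 + \frac{a{\left(-3,6 \right)}}{T}\right)^{2} = \left(127 + \frac{\left(-2 - 3\right)^{2}}{\frac{29}{12}}\right)^{2} = \left(127 + \left(-5\right)^{2} \cdot \frac{12}{29}\right)^{2} = \left(127 + 25 \cdot \frac{12}{29}\right)^{2} = \left(127 + \frac{300}{29}\right)^{2} = \left(\frac{3983}{29}\right)^{2} = \frac{15864289}{841}$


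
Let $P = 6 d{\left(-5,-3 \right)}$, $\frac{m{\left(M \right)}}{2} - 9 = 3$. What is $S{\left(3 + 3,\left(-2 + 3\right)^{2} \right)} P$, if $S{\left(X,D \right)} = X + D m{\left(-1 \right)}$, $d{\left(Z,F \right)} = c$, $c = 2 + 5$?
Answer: $1260$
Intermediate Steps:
$m{\left(M \right)} = 24$ ($m{\left(M \right)} = 18 + 2 \cdot 3 = 18 + 6 = 24$)
$c = 7$
$d{\left(Z,F \right)} = 7$
$S{\left(X,D \right)} = X + 24 D$ ($S{\left(X,D \right)} = X + D 24 = X + 24 D$)
$P = 42$ ($P = 6 \cdot 7 = 42$)
$S{\left(3 + 3,\left(-2 + 3\right)^{2} \right)} P = \left(\left(3 + 3\right) + 24 \left(-2 + 3\right)^{2}\right) 42 = \left(6 + 24 \cdot 1^{2}\right) 42 = \left(6 + 24 \cdot 1\right) 42 = \left(6 + 24\right) 42 = 30 \cdot 42 = 1260$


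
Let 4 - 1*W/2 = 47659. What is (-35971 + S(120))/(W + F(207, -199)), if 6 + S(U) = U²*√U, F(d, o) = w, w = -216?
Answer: 35977/95526 - 1600*√30/5307 ≈ -1.2747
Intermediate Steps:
W = -95310 (W = 8 - 2*47659 = 8 - 95318 = -95310)
F(d, o) = -216
S(U) = -6 + U^(5/2) (S(U) = -6 + U²*√U = -6 + U^(5/2))
(-35971 + S(120))/(W + F(207, -199)) = (-35971 + (-6 + 120^(5/2)))/(-95310 - 216) = (-35971 + (-6 + 28800*√30))/(-95526) = (-35977 + 28800*√30)*(-1/95526) = 35977/95526 - 1600*√30/5307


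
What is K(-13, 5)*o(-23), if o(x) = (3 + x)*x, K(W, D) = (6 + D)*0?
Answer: 0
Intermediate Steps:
K(W, D) = 0
o(x) = x*(3 + x)
K(-13, 5)*o(-23) = 0*(-23*(3 - 23)) = 0*(-23*(-20)) = 0*460 = 0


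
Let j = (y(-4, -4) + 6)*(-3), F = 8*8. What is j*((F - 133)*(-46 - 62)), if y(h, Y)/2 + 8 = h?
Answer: 402408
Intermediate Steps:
y(h, Y) = -16 + 2*h
F = 64
j = 54 (j = ((-16 + 2*(-4)) + 6)*(-3) = ((-16 - 8) + 6)*(-3) = (-24 + 6)*(-3) = -18*(-3) = 54)
j*((F - 133)*(-46 - 62)) = 54*((64 - 133)*(-46 - 62)) = 54*(-69*(-108)) = 54*7452 = 402408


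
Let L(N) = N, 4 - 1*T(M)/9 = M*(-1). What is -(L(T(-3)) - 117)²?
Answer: -11664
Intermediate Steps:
T(M) = 36 + 9*M (T(M) = 36 - 9*M*(-1) = 36 - (-9)*M = 36 + 9*M)
-(L(T(-3)) - 117)² = -((36 + 9*(-3)) - 117)² = -((36 - 27) - 117)² = -(9 - 117)² = -1*(-108)² = -1*11664 = -11664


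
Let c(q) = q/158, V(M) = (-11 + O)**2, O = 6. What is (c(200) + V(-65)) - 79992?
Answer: -6317293/79 ≈ -79966.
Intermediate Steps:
V(M) = 25 (V(M) = (-11 + 6)**2 = (-5)**2 = 25)
c(q) = q/158 (c(q) = q*(1/158) = q/158)
(c(200) + V(-65)) - 79992 = ((1/158)*200 + 25) - 79992 = (100/79 + 25) - 79992 = 2075/79 - 79992 = -6317293/79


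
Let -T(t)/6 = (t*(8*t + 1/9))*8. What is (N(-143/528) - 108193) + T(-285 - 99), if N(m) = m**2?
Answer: -130704189527/2304 ≈ -5.6729e+7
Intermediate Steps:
T(t) = -48*t*(1/9 + 8*t) (T(t) = -6*t*(8*t + 1/9)*8 = -6*t*(1/9 + 8*t)*8 = -48*t*(1/9 + 8*t))
(N(-143/528) - 108193) + T(-285 - 99) = ((-143/528)**2 - 108193) - 16*(-285 - 99)*(1 + 72*(-285 - 99))/3 = ((-143*1/528)**2 - 108193) - 16/3*(-384)*(1 + 72*(-384)) = ((-13/48)**2 - 108193) - 16/3*(-384)*(1 - 27648) = (169/2304 - 108193) - 16/3*(-384)*(-27647) = -249276503/2304 - 56621056 = -130704189527/2304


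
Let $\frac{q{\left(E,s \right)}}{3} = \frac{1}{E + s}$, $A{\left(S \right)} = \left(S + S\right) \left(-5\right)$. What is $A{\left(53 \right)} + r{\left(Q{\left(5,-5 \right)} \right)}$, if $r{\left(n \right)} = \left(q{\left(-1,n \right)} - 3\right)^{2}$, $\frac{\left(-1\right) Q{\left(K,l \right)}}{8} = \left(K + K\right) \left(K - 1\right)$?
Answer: $- \frac{5964286}{11449} \approx -520.94$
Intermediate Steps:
$A{\left(S \right)} = - 10 S$ ($A{\left(S \right)} = 2 S \left(-5\right) = - 10 S$)
$q{\left(E,s \right)} = \frac{3}{E + s}$
$Q{\left(K,l \right)} = - 16 K \left(-1 + K\right)$ ($Q{\left(K,l \right)} = - 8 \left(K + K\right) \left(K - 1\right) = - 8 \cdot 2 K \left(-1 + K\right) = - 16 K \left(-1 + K\right)$)
$r{\left(n \right)} = \left(-3 + \frac{3}{-1 + n}\right)^{2}$ ($r{\left(n \right)} = \left(\frac{3}{-1 + n} - 3\right)^{2} = \left(-3 + \frac{3}{-1 + n}\right)^{2}$)
$A{\left(53 \right)} + r{\left(Q{\left(5,-5 \right)} \right)} = \left(-10\right) 53 + \frac{9 \left(-2 + 16 \cdot 5 \left(1 - 5\right)\right)^{2}}{\left(-1 + 16 \cdot 5 \left(1 - 5\right)\right)^{2}} = -530 + \frac{9 \left(-2 + 16 \cdot 5 \left(1 - 5\right)\right)^{2}}{\left(-1 + 16 \cdot 5 \left(1 - 5\right)\right)^{2}} = -530 + \frac{9 \left(-2 + 16 \cdot 5 \left(-4\right)\right)^{2}}{\left(-1 + 16 \cdot 5 \left(-4\right)\right)^{2}} = -530 + \frac{9 \left(-2 - 320\right)^{2}}{\left(-1 - 320\right)^{2}} = -530 + \frac{9 \left(-322\right)^{2}}{103041} = -530 + 9 \cdot \frac{1}{103041} \cdot 103684 = -530 + \frac{103684}{11449} = - \frac{5964286}{11449}$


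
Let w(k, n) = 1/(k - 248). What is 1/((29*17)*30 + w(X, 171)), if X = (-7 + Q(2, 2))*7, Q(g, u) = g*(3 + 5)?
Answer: 185/2736149 ≈ 6.7613e-5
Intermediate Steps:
Q(g, u) = 8*g (Q(g, u) = g*8 = 8*g)
X = 63 (X = (-7 + 8*2)*7 = (-7 + 16)*7 = 9*7 = 63)
w(k, n) = 1/(-248 + k)
1/((29*17)*30 + w(X, 171)) = 1/((29*17)*30 + 1/(-248 + 63)) = 1/(493*30 + 1/(-185)) = 1/(14790 - 1/185) = 1/(2736149/185) = 185/2736149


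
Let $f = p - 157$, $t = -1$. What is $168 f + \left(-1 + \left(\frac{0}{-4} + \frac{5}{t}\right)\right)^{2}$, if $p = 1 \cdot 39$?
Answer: $-19788$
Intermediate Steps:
$p = 39$
$f = -118$ ($f = 39 - 157 = -118$)
$168 f + \left(-1 + \left(\frac{0}{-4} + \frac{5}{t}\right)\right)^{2} = 168 \left(-118\right) + \left(-1 + \left(\frac{0}{-4} + \frac{5}{-1}\right)\right)^{2} = -19824 + \left(-1 + \left(0 \left(- \frac{1}{4}\right) + 5 \left(-1\right)\right)\right)^{2} = -19824 + \left(-1 + \left(0 - 5\right)\right)^{2} = -19824 + \left(-1 - 5\right)^{2} = -19824 + \left(-6\right)^{2} = -19824 + 36 = -19788$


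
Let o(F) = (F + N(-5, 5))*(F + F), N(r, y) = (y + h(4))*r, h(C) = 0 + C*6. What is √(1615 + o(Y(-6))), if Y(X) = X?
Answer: √3427 ≈ 58.541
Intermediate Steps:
h(C) = 6*C (h(C) = 0 + 6*C = 6*C)
N(r, y) = r*(24 + y) (N(r, y) = (y + 6*4)*r = (y + 24)*r = (24 + y)*r = r*(24 + y))
o(F) = 2*F*(-145 + F) (o(F) = (F - 5*(24 + 5))*(F + F) = (F - 5*29)*(2*F) = (F - 145)*(2*F) = (-145 + F)*(2*F) = 2*F*(-145 + F))
√(1615 + o(Y(-6))) = √(1615 + 2*(-6)*(-145 - 6)) = √(1615 + 2*(-6)*(-151)) = √(1615 + 1812) = √3427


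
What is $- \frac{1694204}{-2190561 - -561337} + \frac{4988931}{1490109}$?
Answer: $\frac{887719562315}{202310112118} \approx 4.3879$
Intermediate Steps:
$- \frac{1694204}{-2190561 - -561337} + \frac{4988931}{1490109} = - \frac{1694204}{-2190561 + 561337} + 4988931 \cdot \frac{1}{1490109} = - \frac{1694204}{-1629224} + \frac{1662977}{496703} = \left(-1694204\right) \left(- \frac{1}{1629224}\right) + \frac{1662977}{496703} = \frac{423551}{407306} + \frac{1662977}{496703} = \frac{887719562315}{202310112118}$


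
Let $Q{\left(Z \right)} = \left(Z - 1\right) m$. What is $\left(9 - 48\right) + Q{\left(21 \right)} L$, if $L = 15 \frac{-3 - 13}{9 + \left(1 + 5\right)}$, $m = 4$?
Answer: $-1319$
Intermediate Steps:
$Q{\left(Z \right)} = -4 + 4 Z$ ($Q{\left(Z \right)} = \left(Z - 1\right) 4 = \left(-1 + Z\right) 4 = -4 + 4 Z$)
$L = -16$ ($L = 15 \left(- \frac{16}{9 + 6}\right) = 15 \left(- \frac{16}{15}\right) = -16$)
$\left(9 - 48\right) + Q{\left(21 \right)} L = \left(9 - 48\right) + \left(-4 + 4 \cdot 21\right) \left(-16\right) = \left(9 - 48\right) + \left(-4 + 84\right) \left(-16\right) = -39 + 80 \left(-16\right) = -39 - 1280 = -1319$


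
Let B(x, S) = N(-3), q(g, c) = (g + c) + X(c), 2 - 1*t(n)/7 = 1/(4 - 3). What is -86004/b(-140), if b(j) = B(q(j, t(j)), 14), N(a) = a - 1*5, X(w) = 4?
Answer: 21501/2 ≈ 10751.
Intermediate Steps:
t(n) = 7 (t(n) = 14 - 7/(4 - 3) = 14 - 7/1 = 14 - 7*1 = 14 - 7 = 7)
q(g, c) = 4 + c + g (q(g, c) = (g + c) + 4 = (c + g) + 4 = 4 + c + g)
N(a) = -5 + a (N(a) = a - 5 = -5 + a)
B(x, S) = -8 (B(x, S) = -5 - 3 = -8)
b(j) = -8
-86004/b(-140) = -86004/(-8) = -86004*(-⅛) = 21501/2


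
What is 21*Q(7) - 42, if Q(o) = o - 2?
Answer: 63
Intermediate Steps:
Q(o) = -2 + o
21*Q(7) - 42 = 21*(-2 + 7) - 42 = 21*5 - 42 = 105 - 42 = 63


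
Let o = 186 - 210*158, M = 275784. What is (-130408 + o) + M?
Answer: 112382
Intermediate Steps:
o = -32994 (o = 186 - 33180 = -32994)
(-130408 + o) + M = (-130408 - 32994) + 275784 = -163402 + 275784 = 112382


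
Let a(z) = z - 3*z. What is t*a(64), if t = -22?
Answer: 2816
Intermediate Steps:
a(z) = -2*z
t*a(64) = -(-44)*64 = -22*(-128) = 2816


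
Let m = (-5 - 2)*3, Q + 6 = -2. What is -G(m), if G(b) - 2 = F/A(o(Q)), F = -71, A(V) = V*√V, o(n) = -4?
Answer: -2 + 71*I/8 ≈ -2.0 + 8.875*I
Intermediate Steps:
Q = -8 (Q = -6 - 2 = -8)
m = -21 (m = -7*3 = -21)
A(V) = V^(3/2)
G(b) = 2 - 71*I/8
-G(m) = -(2 - 71*I/8) = -2 + 71*I/8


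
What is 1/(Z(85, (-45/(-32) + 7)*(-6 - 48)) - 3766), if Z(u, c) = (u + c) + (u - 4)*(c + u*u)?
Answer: 8/4354569 ≈ 1.8372e-6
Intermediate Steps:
Z(u, c) = c + u + (-4 + u)*(c + u**2) (Z(u, c) = (c + u) + (-4 + u)*(c + u**2) = c + u + (-4 + u)*(c + u**2))
1/(Z(85, (-45/(-32) + 7)*(-6 - 48)) - 3766) = 1/((85 + 85**3 - 4*85**2 - 3*(-45/(-32) + 7)*(-6 - 48) + ((-45/(-32) + 7)*(-6 - 48))*85) - 3766) = 1/((85 + 614125 - 4*7225 - 3*(-45*(-1/32) + 7)*(-54) + ((-45*(-1/32) + 7)*(-54))*85) - 3766) = 1/((85 + 614125 - 28900 - 3*(45/32 + 7)*(-54) + ((45/32 + 7)*(-54))*85) - 3766) = 1/((85 + 614125 - 28900 - 807*(-54)/32 + ((269/32)*(-54))*85) - 3766) = 1/((85 + 614125 - 28900 - 3*(-7263/16) - 7263/16*85) - 3766) = 1/((85 + 614125 - 28900 + 21789/16 - 617355/16) - 3766) = 1/(4384697/8 - 3766) = 1/(4354569/8) = 8/4354569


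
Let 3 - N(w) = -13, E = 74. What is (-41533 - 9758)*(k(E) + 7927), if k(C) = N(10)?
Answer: -407404413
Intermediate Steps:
N(w) = 16 (N(w) = 3 - 1*(-13) = 3 + 13 = 16)
k(C) = 16
(-41533 - 9758)*(k(E) + 7927) = (-41533 - 9758)*(16 + 7927) = -51291*7943 = -407404413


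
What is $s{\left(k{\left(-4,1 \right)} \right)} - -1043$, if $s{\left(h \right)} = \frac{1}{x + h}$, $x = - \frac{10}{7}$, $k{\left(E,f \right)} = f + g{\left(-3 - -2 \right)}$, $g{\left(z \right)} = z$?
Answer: $\frac{10423}{10} \approx 1042.3$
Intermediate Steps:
$k{\left(E,f \right)} = -1 + f$ ($k{\left(E,f \right)} = f - 1 = -1 + f$)
$x = - \frac{10}{7}$ ($x = \left(-10\right) \frac{1}{7} = - \frac{10}{7} \approx -1.4286$)
$s{\left(h \right)} = \frac{1}{- \frac{10}{7} + h}$
$s{\left(k{\left(-4,1 \right)} \right)} - -1043 = \frac{7}{-10 + 7 \left(-1 + 1\right)} - -1043 = \frac{7}{-10 + 7 \cdot 0} + 1043 = \frac{7}{-10 + 0} + 1043 = \frac{7}{-10} + 1043 = 7 \left(- \frac{1}{10}\right) + 1043 = - \frac{7}{10} + 1043 = \frac{10423}{10}$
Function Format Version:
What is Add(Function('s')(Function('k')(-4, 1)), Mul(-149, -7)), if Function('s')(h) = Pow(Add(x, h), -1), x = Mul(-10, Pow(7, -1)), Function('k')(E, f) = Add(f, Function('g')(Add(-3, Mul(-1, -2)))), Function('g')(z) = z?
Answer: Rational(10423, 10) ≈ 1042.3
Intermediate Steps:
Function('k')(E, f) = Add(-1, f) (Function('k')(E, f) = Add(f, Add(-3, Mul(-1, -2))) = Add(f, Add(-3, 2)) = Add(f, -1) = Add(-1, f))
x = Rational(-10, 7) (x = Mul(-10, Rational(1, 7)) = Rational(-10, 7) ≈ -1.4286)
Function('s')(h) = Pow(Add(Rational(-10, 7), h), -1)
Add(Function('s')(Function('k')(-4, 1)), Mul(-149, -7)) = Add(Mul(7, Pow(Add(-10, Mul(7, Add(-1, 1))), -1)), Mul(-149, -7)) = Add(Mul(7, Pow(Add(-10, Mul(7, 0)), -1)), 1043) = Add(Mul(7, Pow(Add(-10, 0), -1)), 1043) = Add(Mul(7, Pow(-10, -1)), 1043) = Add(Mul(7, Rational(-1, 10)), 1043) = Add(Rational(-7, 10), 1043) = Rational(10423, 10)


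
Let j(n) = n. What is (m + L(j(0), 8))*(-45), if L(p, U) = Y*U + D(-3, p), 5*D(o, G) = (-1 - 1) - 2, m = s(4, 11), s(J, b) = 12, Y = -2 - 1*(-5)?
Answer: -1584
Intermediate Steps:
Y = 3 (Y = -2 + 5 = 3)
m = 12
D(o, G) = -⅘ (D(o, G) = ((-1 - 1) - 2)/5 = (-2 - 2)/5 = (⅕)*(-4) = -⅘)
L(p, U) = -⅘ + 3*U (L(p, U) = 3*U - ⅘ = -⅘ + 3*U)
(m + L(j(0), 8))*(-45) = (12 + (-⅘ + 3*8))*(-45) = (12 + (-⅘ + 24))*(-45) = (12 + 116/5)*(-45) = (176/5)*(-45) = -1584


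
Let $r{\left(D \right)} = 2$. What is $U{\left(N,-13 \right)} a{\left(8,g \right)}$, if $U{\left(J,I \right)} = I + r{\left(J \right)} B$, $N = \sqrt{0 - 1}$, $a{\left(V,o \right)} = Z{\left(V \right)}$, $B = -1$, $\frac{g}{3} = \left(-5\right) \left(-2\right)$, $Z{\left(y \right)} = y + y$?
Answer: $-240$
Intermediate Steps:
$Z{\left(y \right)} = 2 y$
$g = 30$ ($g = 3 \left(\left(-5\right) \left(-2\right)\right) = 3 \cdot 10 = 30$)
$a{\left(V,o \right)} = 2 V$
$N = i$ ($N = \sqrt{-1} = i \approx 1.0 i$)
$U{\left(J,I \right)} = -2 + I$ ($U{\left(J,I \right)} = I + 2 \left(-1\right) = I - 2 = -2 + I$)
$U{\left(N,-13 \right)} a{\left(8,g \right)} = \left(-2 - 13\right) 2 \cdot 8 = \left(-15\right) 16 = -240$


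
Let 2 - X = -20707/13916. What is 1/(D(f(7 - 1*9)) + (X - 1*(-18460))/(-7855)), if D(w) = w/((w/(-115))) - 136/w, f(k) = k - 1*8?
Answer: -109310180/11340990151 ≈ -0.0096385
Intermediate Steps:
X = 48539/13916 (X = 2 - (-20707)/13916 = 2 - 1*(-20707/13916) = 2 + 20707/13916 = 48539/13916 ≈ 3.4880)
f(k) = -8 + k (f(k) = k - 8 = -8 + k)
D(w) = -115 - 136/w (D(w) = w/((w*(-1/115))) - 136/w = w/((-w/115)) - 136/w = w*(-115/w) - 136/w = -115 - 136/w)
1/(D(f(7 - 1*9)) + (X - 1*(-18460))/(-7855)) = 1/((-115 - 136/(-8 + (7 - 1*9))) + (48539/13916 - 1*(-18460))/(-7855)) = 1/((-115 - 136/(-8 + (7 - 9))) + (48539/13916 + 18460)*(-1/7855)) = 1/((-115 - 136/(-8 - 2)) + (256937899/13916)*(-1/7855)) = 1/((-115 - 136/(-10)) - 256937899/109310180) = 1/((-115 - 136*(-⅒)) - 256937899/109310180) = 1/((-115 + 68/5) - 256937899/109310180) = 1/(-507/5 - 256937899/109310180) = 1/(-11340990151/109310180) = -109310180/11340990151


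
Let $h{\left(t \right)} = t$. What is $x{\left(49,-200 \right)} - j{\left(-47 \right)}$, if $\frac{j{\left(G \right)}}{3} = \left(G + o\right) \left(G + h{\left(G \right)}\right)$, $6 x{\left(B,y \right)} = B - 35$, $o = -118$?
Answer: $- \frac{139583}{3} \approx -46528.0$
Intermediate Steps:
$x{\left(B,y \right)} = - \frac{35}{6} + \frac{B}{6}$ ($x{\left(B,y \right)} = \frac{B - 35}{6} = \frac{-35 + B}{6} = - \frac{35}{6} + \frac{B}{6}$)
$j{\left(G \right)} = 6 G \left(-118 + G\right)$ ($j{\left(G \right)} = 3 \left(G - 118\right) \left(G + G\right) = 3 \left(-118 + G\right) 2 G = 3 \cdot 2 G \left(-118 + G\right) = 6 G \left(-118 + G\right)$)
$x{\left(49,-200 \right)} - j{\left(-47 \right)} = \left(- \frac{35}{6} + \frac{1}{6} \cdot 49\right) - 6 \left(-47\right) \left(-118 - 47\right) = \left(- \frac{35}{6} + \frac{49}{6}\right) - 6 \left(-47\right) \left(-165\right) = \frac{7}{3} - 46530 = - \frac{139583}{3}$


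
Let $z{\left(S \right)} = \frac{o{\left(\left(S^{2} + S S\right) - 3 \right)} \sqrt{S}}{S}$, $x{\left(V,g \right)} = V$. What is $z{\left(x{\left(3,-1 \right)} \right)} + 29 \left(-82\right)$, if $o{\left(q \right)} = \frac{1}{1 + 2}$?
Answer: $-2378 + \frac{\sqrt{3}}{9} \approx -2377.8$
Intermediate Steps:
$o{\left(q \right)} = \frac{1}{3}$
$z{\left(S \right)} = \frac{1}{3 \sqrt{S}}$ ($z{\left(S \right)} = \frac{\frac{1}{3} \sqrt{S}}{S} = \frac{1}{3 \sqrt{S}}$)
$z{\left(x{\left(3,-1 \right)} \right)} + 29 \left(-82\right) = \frac{1}{3 \sqrt{3}} + 29 \left(-82\right) = \frac{\frac{1}{3} \sqrt{3}}{3} - 2378 = \frac{\sqrt{3}}{9} - 2378 = -2378 + \frac{\sqrt{3}}{9}$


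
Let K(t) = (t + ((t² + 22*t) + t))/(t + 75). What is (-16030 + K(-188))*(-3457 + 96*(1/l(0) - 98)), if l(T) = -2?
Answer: 23788612686/113 ≈ 2.1052e+8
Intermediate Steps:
K(t) = (t² + 24*t)/(75 + t) (K(t) = (t + (t² + 23*t))/(75 + t) = (t² + 24*t)/(75 + t))
(-16030 + K(-188))*(-3457 + 96*(1/l(0) - 98)) = (-16030 - 188*(24 - 188)/(75 - 188))*(-3457 + 96*(1/(-2) - 98)) = (-16030 - 188*(-164)/(-113))*(-3457 + 96*(-½ - 98)) = (-16030 - 188*(-1/113)*(-164))*(-3457 + 96*(-197/2)) = (-16030 - 30832/113)*(-3457 - 9456) = -1842222/113*(-12913) = 23788612686/113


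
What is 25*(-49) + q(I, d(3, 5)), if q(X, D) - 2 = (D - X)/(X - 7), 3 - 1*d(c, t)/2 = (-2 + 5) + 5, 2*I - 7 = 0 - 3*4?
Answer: -23222/19 ≈ -1222.2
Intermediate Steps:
I = -5/2 (I = 7/2 + (0 - 3*4)/2 = 7/2 + (0 - 12)/2 = 7/2 + (1/2)*(-12) = 7/2 - 6 = -5/2 ≈ -2.5000)
d(c, t) = -10 (d(c, t) = 6 - 2*((-2 + 5) + 5) = 6 - 2*(3 + 5) = 6 - 2*8 = 6 - 16 = -10)
q(X, D) = 2 + (D - X)/(-7 + X) (q(X, D) = 2 + (D - X)/(X - 7) = 2 + (D - X)/(-7 + X))
25*(-49) + q(I, d(3, 5)) = 25*(-49) + (-14 - 10 - 5/2)/(-7 - 5/2) = -1225 - 53/2/(-19/2) = -1225 - 2/19*(-53/2) = -1225 + 53/19 = -23222/19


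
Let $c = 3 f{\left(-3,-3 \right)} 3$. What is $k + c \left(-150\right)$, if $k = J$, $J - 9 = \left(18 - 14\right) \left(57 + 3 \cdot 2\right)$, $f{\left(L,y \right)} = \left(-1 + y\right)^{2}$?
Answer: $-21339$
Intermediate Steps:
$J = 261$ ($J = 9 + \left(18 - 14\right) \left(57 + 3 \cdot 2\right) = 9 + 4 \left(57 + 6\right) = 9 + 4 \cdot 63 = 9 + 252 = 261$)
$c = 144$ ($c = 3 \left(-1 - 3\right)^{2} \cdot 3 = 3 \left(-4\right)^{2} \cdot 3 = 3 \cdot 16 \cdot 3 = 48 \cdot 3 = 144$)
$k = 261$
$k + c \left(-150\right) = 261 + 144 \left(-150\right) = 261 - 21600 = -21339$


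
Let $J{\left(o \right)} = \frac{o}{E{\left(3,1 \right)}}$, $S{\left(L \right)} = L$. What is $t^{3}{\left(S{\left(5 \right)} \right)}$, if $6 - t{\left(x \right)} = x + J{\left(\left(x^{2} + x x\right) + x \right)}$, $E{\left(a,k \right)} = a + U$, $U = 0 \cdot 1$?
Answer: $- \frac{140608}{27} \approx -5207.7$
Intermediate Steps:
$U = 0$
$E{\left(a,k \right)} = a$ ($E{\left(a,k \right)} = a + 0 = a$)
$J{\left(o \right)} = \frac{o}{3}$
$t{\left(x \right)} = 6 - \frac{4 x}{3} - \frac{2 x^{2}}{3}$ ($t{\left(x \right)} = 6 - \left(x + \frac{\left(x^{2} + x x\right) + x}{3}\right) = 6 - \left(x + \frac{\left(x^{2} + x^{2}\right) + x}{3}\right) = 6 - \left(x + \frac{2 x^{2} + x}{3}\right) = 6 - \left(x + \frac{x + 2 x^{2}}{3}\right) = 6 - \left(x + \left(\frac{x}{3} + \frac{2 x^{2}}{3}\right)\right) = 6 - \left(\frac{2 x^{2}}{3} + \frac{4 x}{3}\right) = 6 - \frac{4 x}{3} - \frac{2 x^{2}}{3}$)
$t^{3}{\left(S{\left(5 \right)} \right)} = \left(6 - \frac{20}{3} - \frac{2 \cdot 5^{2}}{3}\right)^{3} = \left(6 - \frac{20}{3} - \frac{50}{3}\right)^{3} = \left(- \frac{52}{3}\right)^{3} = - \frac{140608}{27}$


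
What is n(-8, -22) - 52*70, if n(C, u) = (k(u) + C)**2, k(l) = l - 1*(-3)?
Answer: -2911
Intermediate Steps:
k(l) = 3 + l (k(l) = l + 3 = 3 + l)
n(C, u) = (3 + C + u)**2 (n(C, u) = ((3 + u) + C)**2 = (3 + C + u)**2)
n(-8, -22) - 52*70 = (3 - 8 - 22)**2 - 52*70 = (-27)**2 - 3640 = 729 - 3640 = -2911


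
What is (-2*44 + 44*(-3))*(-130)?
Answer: 28600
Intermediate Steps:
(-2*44 + 44*(-3))*(-130) = (-88 - 132)*(-130) = -220*(-130) = 28600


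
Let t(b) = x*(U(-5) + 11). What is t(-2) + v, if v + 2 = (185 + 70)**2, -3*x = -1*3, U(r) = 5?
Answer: 65039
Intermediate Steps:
x = 1 (x = -(-1)*3/3 = -1/3*(-3) = 1)
t(b) = 16 (t(b) = 1*(5 + 11) = 1*16 = 16)
v = 65023 (v = -2 + (185 + 70)**2 = -2 + 255**2 = -2 + 65025 = 65023)
t(-2) + v = 16 + 65023 = 65039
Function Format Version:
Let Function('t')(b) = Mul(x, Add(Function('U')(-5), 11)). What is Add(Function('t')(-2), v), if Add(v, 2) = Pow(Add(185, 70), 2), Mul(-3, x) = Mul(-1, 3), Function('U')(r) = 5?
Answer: 65039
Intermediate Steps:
x = 1 (x = Mul(Rational(-1, 3), Mul(-1, 3)) = Mul(Rational(-1, 3), -3) = 1)
Function('t')(b) = 16 (Function('t')(b) = Mul(1, Add(5, 11)) = Mul(1, 16) = 16)
v = 65023 (v = Add(-2, Pow(Add(185, 70), 2)) = Add(-2, Pow(255, 2)) = Add(-2, 65025) = 65023)
Add(Function('t')(-2), v) = Add(16, 65023) = 65039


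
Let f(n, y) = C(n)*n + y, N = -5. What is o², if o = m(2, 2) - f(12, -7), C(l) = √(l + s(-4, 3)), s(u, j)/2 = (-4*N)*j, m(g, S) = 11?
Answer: 19332 - 864*√33 ≈ 14369.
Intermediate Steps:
s(u, j) = 40*j (s(u, j) = 2*((-4*(-5))*j) = 2*(20*j) = 40*j)
C(l) = √(120 + l) (C(l) = √(l + 40*3) = √(l + 120) = √(120 + l))
f(n, y) = y + n*√(120 + n) (f(n, y) = √(120 + n)*n + y = n*√(120 + n) + y = y + n*√(120 + n))
o = 18 - 24*√33 (o = 11 - (-7 + 12*√(120 + 12)) = 11 - (-7 + 12*√132) = 11 - (-7 + 12*(2*√33)) = 11 - (-7 + 24*√33) = 11 + (7 - 24*√33) = 18 - 24*√33 ≈ -119.87)
o² = (18 - 24*√33)²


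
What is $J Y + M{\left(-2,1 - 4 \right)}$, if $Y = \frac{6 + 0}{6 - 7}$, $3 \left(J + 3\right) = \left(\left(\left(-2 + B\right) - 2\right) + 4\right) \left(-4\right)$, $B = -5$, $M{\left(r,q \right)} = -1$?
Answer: $-23$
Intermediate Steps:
$J = \frac{11}{3}$ ($J = -3 + \frac{\left(\left(\left(-2 - 5\right) - 2\right) + 4\right) \left(-4\right)}{3} = -3 + \frac{\left(\left(-7 - 2\right) + 4\right) \left(-4\right)}{3} = -3 + \frac{\left(-9 + 4\right) \left(-4\right)}{3} = -3 + \frac{\left(-5\right) \left(-4\right)}{3} = -3 + \frac{1}{3} \cdot 20 = -3 + \frac{20}{3} = \frac{11}{3} \approx 3.6667$)
$Y = -6$ ($Y = \frac{6}{-1} = 6 \left(-1\right) = -6$)
$J Y + M{\left(-2,1 - 4 \right)} = \frac{11}{3} \left(-6\right) - 1 = -22 - 1 = -23$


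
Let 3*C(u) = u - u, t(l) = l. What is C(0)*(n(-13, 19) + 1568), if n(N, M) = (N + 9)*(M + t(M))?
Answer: 0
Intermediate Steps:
C(u) = 0 (C(u) = (u - u)/3 = (1/3)*0 = 0)
n(N, M) = 2*M*(9 + N) (n(N, M) = (N + 9)*(M + M) = (9 + N)*(2*M) = 2*M*(9 + N))
C(0)*(n(-13, 19) + 1568) = 0*(2*19*(9 - 13) + 1568) = 0*(2*19*(-4) + 1568) = 0*(-152 + 1568) = 0*1416 = 0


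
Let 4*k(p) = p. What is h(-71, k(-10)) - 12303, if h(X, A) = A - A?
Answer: -12303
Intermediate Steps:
k(p) = p/4
h(X, A) = 0
h(-71, k(-10)) - 12303 = 0 - 12303 = -12303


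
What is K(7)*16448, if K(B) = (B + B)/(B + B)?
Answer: 16448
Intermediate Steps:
K(B) = 1 (K(B) = (2*B)/((2*B)) = (2*B)*(1/(2*B)) = 1)
K(7)*16448 = 1*16448 = 16448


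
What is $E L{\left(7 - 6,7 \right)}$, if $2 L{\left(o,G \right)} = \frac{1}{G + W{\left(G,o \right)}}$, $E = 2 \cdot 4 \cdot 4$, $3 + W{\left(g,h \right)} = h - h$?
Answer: $4$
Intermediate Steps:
$W{\left(g,h \right)} = -3$ ($W{\left(g,h \right)} = -3 + \left(h - h\right) = -3 + 0 = -3$)
$E = 32$ ($E = 8 \cdot 4 = 32$)
$L{\left(o,G \right)} = \frac{1}{2 \left(-3 + G\right)}$ ($L{\left(o,G \right)} = \frac{1}{2 \left(G - 3\right)} = \frac{1}{2 \left(-3 + G\right)}$)
$E L{\left(7 - 6,7 \right)} = 32 \frac{1}{2 \left(-3 + 7\right)} = 32 \frac{1}{2 \cdot 4} = 32 \cdot \frac{1}{2} \cdot \frac{1}{4} = 32 \cdot \frac{1}{8} = 4$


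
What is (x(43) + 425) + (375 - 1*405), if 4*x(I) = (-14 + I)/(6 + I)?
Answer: 77449/196 ≈ 395.15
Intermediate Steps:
x(I) = (-14 + I)/(4*(6 + I)) (x(I) = ((-14 + I)/(6 + I))/4 = (-14 + I)/(4*(6 + I)))
(x(43) + 425) + (375 - 1*405) = ((-14 + 43)/(4*(6 + 43)) + 425) + (375 - 1*405) = ((¼)*29/49 + 425) + (375 - 405) = ((¼)*(1/49)*29 + 425) - 30 = (29/196 + 425) - 30 = 83329/196 - 30 = 77449/196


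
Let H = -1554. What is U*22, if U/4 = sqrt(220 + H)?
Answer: 88*I*sqrt(1334) ≈ 3214.1*I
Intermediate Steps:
U = 4*I*sqrt(1334) (U = 4*sqrt(220 - 1554) = 4*sqrt(-1334) = 4*(I*sqrt(1334)) = 4*I*sqrt(1334) ≈ 146.1*I)
U*22 = (4*I*sqrt(1334))*22 = 88*I*sqrt(1334)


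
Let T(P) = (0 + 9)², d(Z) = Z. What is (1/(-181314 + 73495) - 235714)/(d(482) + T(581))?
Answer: -25414447767/60702097 ≈ -418.67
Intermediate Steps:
T(P) = 81 (T(P) = 9² = 81)
(1/(-181314 + 73495) - 235714)/(d(482) + T(581)) = (1/(-181314 + 73495) - 235714)/(482 + 81) = (1/(-107819) - 235714)/563 = (-1/107819 - 235714)*(1/563) = -25414447767/107819*1/563 = -25414447767/60702097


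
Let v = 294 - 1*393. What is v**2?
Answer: 9801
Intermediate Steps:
v = -99 (v = 294 - 393 = -99)
v**2 = (-99)**2 = 9801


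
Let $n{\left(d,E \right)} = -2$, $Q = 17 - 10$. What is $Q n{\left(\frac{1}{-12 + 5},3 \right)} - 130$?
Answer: $-144$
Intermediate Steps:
$Q = 7$ ($Q = 17 - 10 = 7$)
$Q n{\left(\frac{1}{-12 + 5},3 \right)} - 130 = 7 \left(-2\right) - 130 = -14 - 130 = -144$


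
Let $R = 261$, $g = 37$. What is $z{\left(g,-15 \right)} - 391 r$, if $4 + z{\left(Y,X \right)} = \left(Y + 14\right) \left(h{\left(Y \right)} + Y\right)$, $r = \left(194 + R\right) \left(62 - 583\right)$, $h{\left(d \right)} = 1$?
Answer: $92690439$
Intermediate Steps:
$r = -237055$ ($r = \left(194 + 261\right) \left(62 - 583\right) = 455 \left(-521\right) = -237055$)
$z{\left(Y,X \right)} = -4 + \left(1 + Y\right) \left(14 + Y\right)$ ($z{\left(Y,X \right)} = -4 + \left(Y + 14\right) \left(1 + Y\right) = -4 + \left(14 + Y\right) \left(1 + Y\right) = -4 + \left(1 + Y\right) \left(14 + Y\right)$)
$z{\left(g,-15 \right)} - 391 r = \left(10 + 37^{2} + 15 \cdot 37\right) - -92688505 = \left(10 + 1369 + 555\right) + 92688505 = 1934 + 92688505 = 92690439$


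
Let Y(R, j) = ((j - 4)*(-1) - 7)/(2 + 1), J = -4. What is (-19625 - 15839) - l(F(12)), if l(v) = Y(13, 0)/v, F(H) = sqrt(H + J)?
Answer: -35464 + sqrt(2)/4 ≈ -35464.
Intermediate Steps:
F(H) = sqrt(-4 + H) (F(H) = sqrt(H - 4) = sqrt(-4 + H))
Y(R, j) = -1 - j/3 (Y(R, j) = ((-4 + j)*(-1) - 7)/3 = ((4 - j) - 7)*(1/3) = (-3 - j)*(1/3) = -1 - j/3)
l(v) = -1/v (l(v) = (-1 - 1/3*0)/v = (-1 + 0)/v = -1/v)
(-19625 - 15839) - l(F(12)) = (-19625 - 15839) - (-1)/(sqrt(-4 + 12)) = -35464 - (-1)/(sqrt(8)) = -35464 - (-1)/(2*sqrt(2)) = -35464 - (-1)*sqrt(2)/4 = -35464 + sqrt(2)/4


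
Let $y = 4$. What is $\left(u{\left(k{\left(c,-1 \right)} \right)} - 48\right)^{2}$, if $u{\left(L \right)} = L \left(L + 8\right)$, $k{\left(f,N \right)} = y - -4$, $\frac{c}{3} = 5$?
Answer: $6400$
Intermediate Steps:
$c = 15$ ($c = 3 \cdot 5 = 15$)
$k{\left(f,N \right)} = 8$ ($k{\left(f,N \right)} = 4 - -4 = 4 + 4 = 8$)
$u{\left(L \right)} = L \left(8 + L\right)$
$\left(u{\left(k{\left(c,-1 \right)} \right)} - 48\right)^{2} = \left(8 \left(8 + 8\right) - 48\right)^{2} = \left(8 \cdot 16 - 48\right)^{2} = \left(128 - 48\right)^{2} = 80^{2} = 6400$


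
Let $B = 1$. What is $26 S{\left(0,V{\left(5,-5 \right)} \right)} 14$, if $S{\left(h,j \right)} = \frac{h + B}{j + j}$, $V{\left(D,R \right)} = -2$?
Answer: $-91$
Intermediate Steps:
$S{\left(h,j \right)} = \frac{1 + h}{2 j}$ ($S{\left(h,j \right)} = \frac{h + 1}{j + j} = \frac{1 + h}{2 j}$)
$26 S{\left(0,V{\left(5,-5 \right)} \right)} 14 = 26 \frac{1 + 0}{2 \left(-2\right)} 14 = 26 \cdot \frac{1}{2} \left(- \frac{1}{2}\right) 1 \cdot 14 = 26 \left(- \frac{1}{4}\right) 14 = \left(- \frac{13}{2}\right) 14 = -91$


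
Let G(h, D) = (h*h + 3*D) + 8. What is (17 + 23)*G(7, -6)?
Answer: 1560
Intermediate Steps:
G(h, D) = 8 + h**2 + 3*D (G(h, D) = (h**2 + 3*D) + 8 = 8 + h**2 + 3*D)
(17 + 23)*G(7, -6) = (17 + 23)*(8 + 7**2 + 3*(-6)) = 40*(8 + 49 - 18) = 40*39 = 1560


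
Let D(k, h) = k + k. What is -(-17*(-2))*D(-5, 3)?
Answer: 340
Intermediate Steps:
D(k, h) = 2*k
-(-17*(-2))*D(-5, 3) = -(-17*(-2))*2*(-5) = -34*(-10) = -1*(-340) = 340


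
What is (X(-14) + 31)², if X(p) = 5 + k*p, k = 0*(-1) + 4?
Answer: 400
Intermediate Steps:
k = 4 (k = 0 + 4 = 4)
X(p) = 5 + 4*p
(X(-14) + 31)² = ((5 + 4*(-14)) + 31)² = ((5 - 56) + 31)² = (-51 + 31)² = (-20)² = 400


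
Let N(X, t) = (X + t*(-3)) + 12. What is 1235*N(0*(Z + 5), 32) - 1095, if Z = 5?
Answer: -104835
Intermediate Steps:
N(X, t) = 12 + X - 3*t (N(X, t) = (X - 3*t) + 12 = 12 + X - 3*t)
1235*N(0*(Z + 5), 32) - 1095 = 1235*(12 + 0*(5 + 5) - 3*32) - 1095 = 1235*(12 + 0*10 - 96) - 1095 = 1235*(12 + 0 - 96) - 1095 = 1235*(-84) - 1095 = -103740 - 1095 = -104835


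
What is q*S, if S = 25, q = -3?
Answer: -75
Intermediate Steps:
q*S = -3*25 = -75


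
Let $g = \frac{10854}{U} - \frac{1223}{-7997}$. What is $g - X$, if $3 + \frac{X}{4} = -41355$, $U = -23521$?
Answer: $\frac{31117277164529}{188097437} \approx 1.6543 \cdot 10^{5}$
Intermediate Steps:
$g = - \frac{58033255}{188097437}$ ($g = \frac{10854}{-23521} - \frac{1223}{-7997} = 10854 \left(- \frac{1}{23521}\right) - - \frac{1223}{7997} = - \frac{10854}{23521} + \frac{1223}{7997} = - \frac{58033255}{188097437} \approx -0.30853$)
$X = -165432$ ($X = -12 + 4 \left(-41355\right) = -12 - 165420 = -165432$)
$g - X = - \frac{58033255}{188097437} - -165432 = - \frac{58033255}{188097437} + 165432 = \frac{31117277164529}{188097437}$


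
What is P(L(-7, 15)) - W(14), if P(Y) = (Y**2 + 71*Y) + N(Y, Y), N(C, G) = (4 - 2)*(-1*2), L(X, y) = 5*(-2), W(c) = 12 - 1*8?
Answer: -618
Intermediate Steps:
W(c) = 4 (W(c) = 12 - 8 = 4)
L(X, y) = -10
N(C, G) = -4 (N(C, G) = 2*(-2) = -4)
P(Y) = -4 + Y**2 + 71*Y (P(Y) = (Y**2 + 71*Y) - 4 = -4 + Y**2 + 71*Y)
P(L(-7, 15)) - W(14) = (-4 + (-10)**2 + 71*(-10)) - 1*4 = (-4 + 100 - 710) - 4 = -614 - 4 = -618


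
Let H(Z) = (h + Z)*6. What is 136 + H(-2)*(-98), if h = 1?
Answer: 724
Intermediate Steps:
H(Z) = 6 + 6*Z (H(Z) = (1 + Z)*6 = 6 + 6*Z)
136 + H(-2)*(-98) = 136 + (6 + 6*(-2))*(-98) = 136 + (6 - 12)*(-98) = 136 - 6*(-98) = 136 + 588 = 724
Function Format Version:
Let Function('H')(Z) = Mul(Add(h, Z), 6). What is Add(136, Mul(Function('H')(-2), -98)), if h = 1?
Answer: 724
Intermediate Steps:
Function('H')(Z) = Add(6, Mul(6, Z)) (Function('H')(Z) = Mul(Add(1, Z), 6) = Add(6, Mul(6, Z)))
Add(136, Mul(Function('H')(-2), -98)) = Add(136, Mul(Add(6, Mul(6, -2)), -98)) = Add(136, Mul(Add(6, -12), -98)) = Add(136, Mul(-6, -98)) = Add(136, 588) = 724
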